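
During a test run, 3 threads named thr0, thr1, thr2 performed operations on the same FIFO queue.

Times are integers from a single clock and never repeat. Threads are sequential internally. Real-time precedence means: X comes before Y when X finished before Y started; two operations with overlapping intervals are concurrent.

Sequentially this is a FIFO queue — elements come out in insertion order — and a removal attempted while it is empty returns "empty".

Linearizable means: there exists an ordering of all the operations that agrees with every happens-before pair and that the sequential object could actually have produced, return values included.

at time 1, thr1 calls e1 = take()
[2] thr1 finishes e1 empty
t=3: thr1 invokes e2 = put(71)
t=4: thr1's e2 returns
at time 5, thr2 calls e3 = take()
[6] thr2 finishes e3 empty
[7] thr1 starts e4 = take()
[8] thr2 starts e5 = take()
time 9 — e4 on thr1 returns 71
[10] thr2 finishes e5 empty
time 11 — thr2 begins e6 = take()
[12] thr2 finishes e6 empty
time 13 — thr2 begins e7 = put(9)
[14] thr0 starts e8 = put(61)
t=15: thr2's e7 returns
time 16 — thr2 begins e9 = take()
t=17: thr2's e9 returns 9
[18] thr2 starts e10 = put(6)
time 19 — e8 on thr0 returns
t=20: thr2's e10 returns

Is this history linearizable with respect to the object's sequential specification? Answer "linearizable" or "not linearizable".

already the first 6 events (up to e3's response at time 6) admit no linearization; the first 5 still do
the completed operations (3 total) allow one real-time order; the FIFO queue replay rejects it
one such order, e1, e2, e3, breaks at step 3 where e3 take() → empty is illegal

not linearizable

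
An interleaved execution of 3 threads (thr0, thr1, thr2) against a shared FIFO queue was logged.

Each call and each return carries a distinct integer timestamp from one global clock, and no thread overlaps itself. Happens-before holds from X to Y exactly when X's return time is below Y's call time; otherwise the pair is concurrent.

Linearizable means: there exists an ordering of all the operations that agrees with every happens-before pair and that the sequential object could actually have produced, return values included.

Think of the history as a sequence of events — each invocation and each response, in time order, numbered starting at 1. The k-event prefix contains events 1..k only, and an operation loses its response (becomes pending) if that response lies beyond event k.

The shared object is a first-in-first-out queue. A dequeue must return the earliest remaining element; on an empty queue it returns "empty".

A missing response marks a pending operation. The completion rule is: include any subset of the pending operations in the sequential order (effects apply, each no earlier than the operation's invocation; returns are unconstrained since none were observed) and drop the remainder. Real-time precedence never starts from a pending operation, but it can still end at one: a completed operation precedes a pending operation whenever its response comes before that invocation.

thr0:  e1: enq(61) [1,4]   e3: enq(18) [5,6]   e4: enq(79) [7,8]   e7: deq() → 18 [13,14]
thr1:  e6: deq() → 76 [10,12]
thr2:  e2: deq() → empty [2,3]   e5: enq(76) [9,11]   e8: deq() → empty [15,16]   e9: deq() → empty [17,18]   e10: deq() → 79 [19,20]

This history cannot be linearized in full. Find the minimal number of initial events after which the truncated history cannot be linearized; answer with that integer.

12

events 1..11 are still linearizable — one witness is e2, e1, e3, e4, e5:
step 1: e2 deq() → empty — queue <>
step 2: e1 enq(61) — queue <61>
step 3: e3 enq(18) — queue <61,18>
step 4: e4 enq(79) — queue <61,18,79>
step 5: e5 enq(76) — queue <61,18,79,76>
event 12 — e6's response, time 12 — after it, nothing linearizes
sample order e1, e2, e3, e4, e5, e6 stalls at step 2 — e2 deq() → empty has no legal effect
sample order e1, e2, e3, e4, e6, e5 stalls at step 2 — e2 deq() → empty has no legal effect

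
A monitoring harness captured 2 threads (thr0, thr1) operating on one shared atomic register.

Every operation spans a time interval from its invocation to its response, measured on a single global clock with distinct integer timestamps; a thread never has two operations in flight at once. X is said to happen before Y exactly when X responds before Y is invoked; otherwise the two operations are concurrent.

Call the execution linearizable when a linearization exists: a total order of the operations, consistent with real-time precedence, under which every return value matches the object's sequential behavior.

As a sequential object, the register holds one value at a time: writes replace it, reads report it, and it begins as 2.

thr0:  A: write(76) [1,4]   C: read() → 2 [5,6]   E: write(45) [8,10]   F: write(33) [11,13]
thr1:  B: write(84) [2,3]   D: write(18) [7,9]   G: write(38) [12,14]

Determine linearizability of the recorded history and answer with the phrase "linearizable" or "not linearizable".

cut after 5 events: linearizable; cut after 6 events (C responds, time 6): not linearizable
no legal order exists: 2 real-time-consistent candidates over 3 completed atomic register operations, all rejected
e.g. A, B, C: illegal at step 3, since C read() → 2 cannot apply there
e.g. B, A, C: illegal at step 3, since C read() → 2 cannot apply there

not linearizable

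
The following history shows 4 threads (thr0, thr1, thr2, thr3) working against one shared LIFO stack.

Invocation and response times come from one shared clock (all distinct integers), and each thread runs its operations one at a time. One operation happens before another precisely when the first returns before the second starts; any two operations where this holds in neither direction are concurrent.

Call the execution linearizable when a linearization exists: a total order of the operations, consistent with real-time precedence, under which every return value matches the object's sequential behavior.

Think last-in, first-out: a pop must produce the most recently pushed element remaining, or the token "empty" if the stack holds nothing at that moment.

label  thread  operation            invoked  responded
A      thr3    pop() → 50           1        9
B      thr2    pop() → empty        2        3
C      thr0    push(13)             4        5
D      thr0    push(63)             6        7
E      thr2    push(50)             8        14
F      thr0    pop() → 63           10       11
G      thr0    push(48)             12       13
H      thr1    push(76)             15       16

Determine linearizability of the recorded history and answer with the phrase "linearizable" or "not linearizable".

linearizable

witness order: B, C, D, E, A, F, G, H
after step 1 (B pop() → empty): stack <>
after step 2 (C push(13)): stack <13>
after step 3 (D push(63)): stack <13,63>
after step 4 (E push(50)): stack <13,63,50>
after step 5 (A pop() → 50): stack <13,63>
after step 6 (F pop() → 63): stack <13>
after step 7 (G push(48)): stack <13,48>
after step 8 (H push(76)): stack <13,48,76>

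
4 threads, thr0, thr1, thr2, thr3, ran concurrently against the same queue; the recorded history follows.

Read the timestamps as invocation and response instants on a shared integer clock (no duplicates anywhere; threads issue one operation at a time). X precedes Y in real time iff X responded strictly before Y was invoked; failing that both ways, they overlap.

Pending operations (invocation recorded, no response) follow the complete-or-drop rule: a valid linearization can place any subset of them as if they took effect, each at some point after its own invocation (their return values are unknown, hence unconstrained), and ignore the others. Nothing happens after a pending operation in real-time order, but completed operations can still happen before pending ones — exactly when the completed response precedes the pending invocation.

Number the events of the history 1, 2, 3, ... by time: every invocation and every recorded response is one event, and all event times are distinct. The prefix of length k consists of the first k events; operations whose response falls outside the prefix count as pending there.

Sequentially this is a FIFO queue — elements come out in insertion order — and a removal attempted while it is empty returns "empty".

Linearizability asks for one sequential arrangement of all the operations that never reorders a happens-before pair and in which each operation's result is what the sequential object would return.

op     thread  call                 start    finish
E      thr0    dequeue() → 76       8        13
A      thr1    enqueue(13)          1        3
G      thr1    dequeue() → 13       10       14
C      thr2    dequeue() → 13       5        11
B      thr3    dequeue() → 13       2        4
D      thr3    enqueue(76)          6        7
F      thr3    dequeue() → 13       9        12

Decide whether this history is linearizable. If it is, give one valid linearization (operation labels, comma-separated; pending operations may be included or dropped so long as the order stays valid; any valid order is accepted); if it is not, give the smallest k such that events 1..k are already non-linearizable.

through event 10 a valid linearization exists; event 11 (C responding at time 11) ends that
4 orders of the 4 completed queue ops respect real time; none is legal
no completion choice of the 3 pending operations (E, F, G) rescues it — every subset was tried
take A, B, C, D (pending dropped): step 3 already fails, because C dequeue() → 13 cannot occur there
take A, B, D, C (pending dropped): step 4 already fails, because C dequeue() → 13 cannot occur there

not linearizable — minimal violating prefix: 11 events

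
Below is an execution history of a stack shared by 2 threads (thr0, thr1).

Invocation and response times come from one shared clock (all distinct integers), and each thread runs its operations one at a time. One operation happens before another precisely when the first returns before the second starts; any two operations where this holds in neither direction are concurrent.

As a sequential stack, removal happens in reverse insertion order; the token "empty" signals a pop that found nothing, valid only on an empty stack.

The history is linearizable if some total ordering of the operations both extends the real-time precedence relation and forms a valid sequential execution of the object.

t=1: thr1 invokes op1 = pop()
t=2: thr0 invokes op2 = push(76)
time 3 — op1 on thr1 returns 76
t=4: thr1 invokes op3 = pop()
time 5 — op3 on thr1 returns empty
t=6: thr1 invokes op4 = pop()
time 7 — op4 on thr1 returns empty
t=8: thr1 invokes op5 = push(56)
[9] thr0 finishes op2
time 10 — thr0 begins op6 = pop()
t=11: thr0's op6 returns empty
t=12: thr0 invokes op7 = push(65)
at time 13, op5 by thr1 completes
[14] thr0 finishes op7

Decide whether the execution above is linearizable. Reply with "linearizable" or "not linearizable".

linearizable

one valid linearization: op2, op1, op3, op4, op6, op5, op7
step 1: op2 push(76) — stack <76>
step 2: op1 pop() → 76 — stack <>
step 3: op3 pop() → empty — stack <>
step 4: op4 pop() → empty — stack <>
step 5: op6 pop() → empty — stack <>
step 6: op5 push(56) — stack <56>
step 7: op7 push(65) — stack <56,65>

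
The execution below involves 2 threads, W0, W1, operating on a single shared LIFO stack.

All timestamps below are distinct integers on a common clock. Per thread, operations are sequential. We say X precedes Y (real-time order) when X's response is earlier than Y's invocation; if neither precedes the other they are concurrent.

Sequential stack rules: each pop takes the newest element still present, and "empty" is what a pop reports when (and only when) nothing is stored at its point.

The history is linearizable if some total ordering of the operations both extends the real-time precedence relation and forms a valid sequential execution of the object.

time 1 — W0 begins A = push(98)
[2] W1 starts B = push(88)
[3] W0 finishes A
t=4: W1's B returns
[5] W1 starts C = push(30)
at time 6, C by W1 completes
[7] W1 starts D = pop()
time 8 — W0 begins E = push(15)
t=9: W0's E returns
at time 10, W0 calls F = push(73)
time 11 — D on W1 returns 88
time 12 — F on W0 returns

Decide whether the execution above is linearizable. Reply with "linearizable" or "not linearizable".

not linearizable

the violation lands at event 11, D's response at time 11: events 1..10 linearize, events 1..11 do not
every one of the 4 real-time-consistent orders over 5 completed LIFO stack ops fails the sequential spec
no escape via the 1 pending operation (F): every completion choice fails
e.g. A, B, C, D, E (pending dropped): illegal at step 4, since D pop() → 88 cannot apply there
e.g. A, B, C, E, D (pending dropped): illegal at step 5, since D pop() → 88 cannot apply there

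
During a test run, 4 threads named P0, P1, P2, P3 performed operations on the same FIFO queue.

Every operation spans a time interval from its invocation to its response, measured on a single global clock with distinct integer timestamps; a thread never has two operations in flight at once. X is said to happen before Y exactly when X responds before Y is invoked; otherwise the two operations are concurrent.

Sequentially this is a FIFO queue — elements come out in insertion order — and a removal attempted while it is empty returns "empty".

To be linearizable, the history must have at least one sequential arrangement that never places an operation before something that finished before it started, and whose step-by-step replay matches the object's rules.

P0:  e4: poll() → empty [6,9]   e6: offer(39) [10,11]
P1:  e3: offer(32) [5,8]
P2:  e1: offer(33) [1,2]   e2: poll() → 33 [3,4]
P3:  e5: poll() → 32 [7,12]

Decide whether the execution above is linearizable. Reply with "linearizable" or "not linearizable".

linearizable

a witness: e1, e2, e3, e5, e4, e6
step 1: e1 offer(33) — queue <33>
step 2: e2 poll() → 33 — queue <>
step 3: e3 offer(32) — queue <32>
step 4: e5 poll() → 32 — queue <>
step 5: e4 poll() → empty — queue <>
step 6: e6 offer(39) — queue <39>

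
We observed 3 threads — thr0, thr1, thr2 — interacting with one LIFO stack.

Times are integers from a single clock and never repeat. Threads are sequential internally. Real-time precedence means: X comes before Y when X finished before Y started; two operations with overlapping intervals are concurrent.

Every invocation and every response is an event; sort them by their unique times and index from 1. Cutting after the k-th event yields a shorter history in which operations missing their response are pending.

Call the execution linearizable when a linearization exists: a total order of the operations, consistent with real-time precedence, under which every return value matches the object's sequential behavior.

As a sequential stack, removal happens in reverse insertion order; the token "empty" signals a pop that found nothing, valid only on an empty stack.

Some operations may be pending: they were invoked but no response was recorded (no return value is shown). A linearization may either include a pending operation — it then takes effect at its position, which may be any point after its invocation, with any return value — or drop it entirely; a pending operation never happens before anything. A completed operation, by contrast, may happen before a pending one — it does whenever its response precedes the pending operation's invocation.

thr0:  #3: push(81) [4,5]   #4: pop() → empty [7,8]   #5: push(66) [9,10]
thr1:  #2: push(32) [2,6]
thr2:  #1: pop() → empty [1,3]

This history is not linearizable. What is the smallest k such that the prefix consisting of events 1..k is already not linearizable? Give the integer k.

events 1..7 are still linearizable — one witness is #1, #2, #3:
1. #1 pop() → empty, leaving stack <>
2. #2 push(32), leaving stack <32>
3. #3 push(81), leaving stack <32,81>
once event 8 joins (#4's response, time 8), exhaustive search finds no witness
one such order, #1, #2, #3, #4, breaks at step 4 where #4 pop() → empty is illegal
one such order, #1, #3, #2, #4, breaks at step 4 where #4 pop() → empty is illegal

8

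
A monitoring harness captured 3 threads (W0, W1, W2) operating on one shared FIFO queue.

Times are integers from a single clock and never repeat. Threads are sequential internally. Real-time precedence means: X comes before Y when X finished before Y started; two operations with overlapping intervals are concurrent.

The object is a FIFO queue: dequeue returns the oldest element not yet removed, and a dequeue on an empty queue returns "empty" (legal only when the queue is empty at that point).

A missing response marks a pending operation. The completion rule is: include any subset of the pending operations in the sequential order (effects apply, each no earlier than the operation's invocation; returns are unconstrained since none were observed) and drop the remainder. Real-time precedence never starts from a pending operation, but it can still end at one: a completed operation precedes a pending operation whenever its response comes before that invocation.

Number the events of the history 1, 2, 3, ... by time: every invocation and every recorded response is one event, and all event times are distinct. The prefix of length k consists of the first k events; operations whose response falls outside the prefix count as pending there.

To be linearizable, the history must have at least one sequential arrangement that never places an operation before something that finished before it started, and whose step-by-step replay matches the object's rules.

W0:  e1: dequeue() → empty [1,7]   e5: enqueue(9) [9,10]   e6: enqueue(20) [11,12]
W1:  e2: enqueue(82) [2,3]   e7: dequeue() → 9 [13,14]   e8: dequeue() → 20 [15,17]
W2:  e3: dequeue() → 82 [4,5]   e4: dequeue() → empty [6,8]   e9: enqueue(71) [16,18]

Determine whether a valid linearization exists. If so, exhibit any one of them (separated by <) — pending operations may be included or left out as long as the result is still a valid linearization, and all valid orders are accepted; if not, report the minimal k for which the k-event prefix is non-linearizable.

linearizable — witness: e1 < e2 < e3 < e4 < e5 < e6 < e7 < e8 < e9

step 1: e1 dequeue() → empty — queue <>
step 2: e2 enqueue(82) — queue <82>
step 3: e3 dequeue() → 82 — queue <>
step 4: e4 dequeue() → empty — queue <>
step 5: e5 enqueue(9) — queue <9>
step 6: e6 enqueue(20) — queue <9,20>
step 7: e7 dequeue() → 9 — queue <20>
step 8: e8 dequeue() → 20 — queue <>
step 9: e9 enqueue(71) — queue <71>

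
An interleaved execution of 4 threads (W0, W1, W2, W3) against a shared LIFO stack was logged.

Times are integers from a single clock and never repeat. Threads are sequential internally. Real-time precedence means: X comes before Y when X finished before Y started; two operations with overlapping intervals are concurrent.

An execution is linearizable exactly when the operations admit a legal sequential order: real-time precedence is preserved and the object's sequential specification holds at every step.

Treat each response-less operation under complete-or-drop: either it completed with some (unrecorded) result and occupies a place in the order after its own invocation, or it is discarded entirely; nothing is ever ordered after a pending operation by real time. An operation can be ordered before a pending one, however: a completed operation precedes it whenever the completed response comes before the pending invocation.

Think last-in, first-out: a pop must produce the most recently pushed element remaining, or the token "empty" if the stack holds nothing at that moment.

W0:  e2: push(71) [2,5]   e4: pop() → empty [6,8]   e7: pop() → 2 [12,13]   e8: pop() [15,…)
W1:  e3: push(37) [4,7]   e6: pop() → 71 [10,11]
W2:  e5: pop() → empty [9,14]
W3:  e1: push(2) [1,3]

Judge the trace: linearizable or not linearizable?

not linearizable

cut after 7 events: linearizable; cut after 8 events (e4 responds, time 8): not linearizable
5 orders of the 4 completed LIFO stack ops respect real time; none is legal
for example e1, e2, e3, e4 fails at step 4: e4 pop() → empty is not legal there
for example e1, e2, e4, e3 fails at step 3: e4 pop() → empty is not legal there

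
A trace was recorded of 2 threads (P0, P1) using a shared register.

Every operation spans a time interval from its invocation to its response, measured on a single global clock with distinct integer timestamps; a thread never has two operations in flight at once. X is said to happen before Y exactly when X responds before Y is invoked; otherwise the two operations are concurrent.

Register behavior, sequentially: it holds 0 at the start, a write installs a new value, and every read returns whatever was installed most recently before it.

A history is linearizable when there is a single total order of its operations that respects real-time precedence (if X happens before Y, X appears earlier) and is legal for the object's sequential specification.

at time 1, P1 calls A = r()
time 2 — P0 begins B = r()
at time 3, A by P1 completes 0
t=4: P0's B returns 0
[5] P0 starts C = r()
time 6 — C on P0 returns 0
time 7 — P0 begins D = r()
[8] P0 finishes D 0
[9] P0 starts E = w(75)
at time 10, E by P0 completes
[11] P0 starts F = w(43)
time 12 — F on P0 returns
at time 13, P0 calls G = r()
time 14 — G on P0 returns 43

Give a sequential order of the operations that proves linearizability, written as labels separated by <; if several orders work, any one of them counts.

1. A r() → 0, leaving value 0
2. B r() → 0, leaving value 0
3. C r() → 0, leaving value 0
4. D r() → 0, leaving value 0
5. E w(75), leaving value 75
6. F w(43), leaving value 43
7. G r() → 43, leaving value 43

A < B < C < D < E < F < G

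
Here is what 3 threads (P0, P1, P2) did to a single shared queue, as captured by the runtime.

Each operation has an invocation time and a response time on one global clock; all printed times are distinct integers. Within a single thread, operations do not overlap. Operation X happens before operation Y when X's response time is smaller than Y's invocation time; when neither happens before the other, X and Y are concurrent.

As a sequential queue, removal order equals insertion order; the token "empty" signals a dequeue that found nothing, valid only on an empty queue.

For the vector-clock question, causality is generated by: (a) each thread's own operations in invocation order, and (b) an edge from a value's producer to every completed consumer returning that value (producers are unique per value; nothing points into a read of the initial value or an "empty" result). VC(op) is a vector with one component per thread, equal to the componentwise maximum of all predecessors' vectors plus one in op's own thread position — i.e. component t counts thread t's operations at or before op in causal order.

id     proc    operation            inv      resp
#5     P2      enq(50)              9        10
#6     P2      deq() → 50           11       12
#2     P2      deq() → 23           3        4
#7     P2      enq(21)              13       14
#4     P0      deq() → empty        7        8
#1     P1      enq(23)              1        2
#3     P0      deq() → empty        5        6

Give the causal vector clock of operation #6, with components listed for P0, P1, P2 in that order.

(0, 1, 3)

root op #1, invoked 1: fresh clock plus P1's own tick → (0, 1, 0)
root op #3, invoked 5: fresh clock plus P0's own tick → (1, 0, 0)
#2 (invocation 3): componentwise max over VC(#1)=(0, 1, 0), +1 at P2, giving (0, 1, 1)
#4 (invocation 7): componentwise max over VC(#3)=(1, 0, 0), +1 at P0, giving (2, 0, 0)
#5 (invocation 9): componentwise max over VC(#2)=(0, 1, 1), +1 at P2, giving (0, 1, 2)
#6 (invocation 11): componentwise max over VC(#5)=(0, 1, 2), +1 at P2, giving (0, 1, 3)
#7 (invocation 13): componentwise max over VC(#6)=(0, 1, 3), +1 at P2, giving (0, 1, 4)
target: VC(#6) = (0, 1, 3)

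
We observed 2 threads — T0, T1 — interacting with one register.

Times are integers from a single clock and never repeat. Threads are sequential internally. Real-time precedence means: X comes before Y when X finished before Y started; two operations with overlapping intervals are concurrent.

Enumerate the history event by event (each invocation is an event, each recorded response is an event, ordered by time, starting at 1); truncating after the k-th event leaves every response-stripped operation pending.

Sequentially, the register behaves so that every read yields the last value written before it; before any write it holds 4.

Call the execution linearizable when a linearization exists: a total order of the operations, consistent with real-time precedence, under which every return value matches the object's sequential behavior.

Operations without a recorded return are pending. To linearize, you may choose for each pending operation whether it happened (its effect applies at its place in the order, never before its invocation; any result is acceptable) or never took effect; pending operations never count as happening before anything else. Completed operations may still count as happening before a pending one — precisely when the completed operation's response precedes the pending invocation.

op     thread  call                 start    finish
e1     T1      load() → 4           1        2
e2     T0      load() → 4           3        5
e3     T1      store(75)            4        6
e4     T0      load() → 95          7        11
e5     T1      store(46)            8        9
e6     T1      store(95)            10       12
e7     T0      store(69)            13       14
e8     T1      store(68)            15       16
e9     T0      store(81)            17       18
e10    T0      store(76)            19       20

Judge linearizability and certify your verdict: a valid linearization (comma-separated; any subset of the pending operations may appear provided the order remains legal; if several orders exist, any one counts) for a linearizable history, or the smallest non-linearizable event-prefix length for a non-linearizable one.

linearizable — witness: e1, e2, e3, e5, e6, e4, e7, e8, e9, e10

step 1: e1 load() → 4 — value 4
step 2: e2 load() → 4 — value 4
step 3: e3 store(75) — value 75
step 4: e5 store(46) — value 46
step 5: e6 store(95) — value 95
step 6: e4 load() → 95 — value 95
step 7: e7 store(69) — value 69
step 8: e8 store(68) — value 68
step 9: e9 store(81) — value 81
step 10: e10 store(76) — value 76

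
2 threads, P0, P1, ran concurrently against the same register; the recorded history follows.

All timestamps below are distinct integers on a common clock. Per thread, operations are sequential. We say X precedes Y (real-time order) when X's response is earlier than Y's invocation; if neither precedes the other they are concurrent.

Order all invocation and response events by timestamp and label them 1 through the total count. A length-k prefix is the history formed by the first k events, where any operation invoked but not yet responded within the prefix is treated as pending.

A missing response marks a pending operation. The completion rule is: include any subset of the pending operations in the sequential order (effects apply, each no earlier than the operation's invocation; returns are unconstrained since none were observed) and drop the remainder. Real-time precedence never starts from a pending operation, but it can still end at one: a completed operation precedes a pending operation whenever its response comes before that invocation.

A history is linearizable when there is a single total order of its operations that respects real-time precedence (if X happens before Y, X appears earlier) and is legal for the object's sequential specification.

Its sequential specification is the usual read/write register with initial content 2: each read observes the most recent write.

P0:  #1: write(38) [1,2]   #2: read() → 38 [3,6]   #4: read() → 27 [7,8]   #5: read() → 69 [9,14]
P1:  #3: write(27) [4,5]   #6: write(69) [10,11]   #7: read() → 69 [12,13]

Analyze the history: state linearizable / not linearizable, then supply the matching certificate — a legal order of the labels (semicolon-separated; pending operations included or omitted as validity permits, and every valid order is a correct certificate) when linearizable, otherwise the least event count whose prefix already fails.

linearizable — witness: #1; #2; #3; #4; #6; #5; #7

after step 1 (#1 write(38)): value 38
after step 2 (#2 read() → 38): value 38
after step 3 (#3 write(27)): value 27
after step 4 (#4 read() → 27): value 27
after step 5 (#6 write(69)): value 69
after step 6 (#5 read() → 69): value 69
after step 7 (#7 read() → 69): value 69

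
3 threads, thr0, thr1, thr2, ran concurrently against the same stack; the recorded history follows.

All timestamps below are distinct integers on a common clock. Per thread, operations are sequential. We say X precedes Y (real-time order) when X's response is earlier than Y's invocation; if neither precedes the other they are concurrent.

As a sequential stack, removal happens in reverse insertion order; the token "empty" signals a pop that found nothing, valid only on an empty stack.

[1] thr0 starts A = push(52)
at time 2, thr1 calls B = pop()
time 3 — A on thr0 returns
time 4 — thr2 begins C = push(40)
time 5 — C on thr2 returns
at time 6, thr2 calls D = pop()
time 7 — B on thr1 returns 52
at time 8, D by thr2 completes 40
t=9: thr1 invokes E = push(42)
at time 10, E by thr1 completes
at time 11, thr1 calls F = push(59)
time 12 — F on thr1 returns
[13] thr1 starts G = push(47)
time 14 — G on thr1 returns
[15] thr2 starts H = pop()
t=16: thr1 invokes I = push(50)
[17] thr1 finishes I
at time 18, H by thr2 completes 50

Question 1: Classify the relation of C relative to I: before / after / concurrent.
C spans [4,5], I spans [16,17]
resp(C)=5 < inv(I)=16

before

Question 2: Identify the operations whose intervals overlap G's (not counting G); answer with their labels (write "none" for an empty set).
G spans [13,14]: anything still running between times 13 and 14 counts as concurrent
A [1,3]: before
B [2,7]: before
C [4,5]: before
D [6,8]: before
E [9,10]: before
F [11,12]: before
H [15,18]: after
I [16,17]: after

none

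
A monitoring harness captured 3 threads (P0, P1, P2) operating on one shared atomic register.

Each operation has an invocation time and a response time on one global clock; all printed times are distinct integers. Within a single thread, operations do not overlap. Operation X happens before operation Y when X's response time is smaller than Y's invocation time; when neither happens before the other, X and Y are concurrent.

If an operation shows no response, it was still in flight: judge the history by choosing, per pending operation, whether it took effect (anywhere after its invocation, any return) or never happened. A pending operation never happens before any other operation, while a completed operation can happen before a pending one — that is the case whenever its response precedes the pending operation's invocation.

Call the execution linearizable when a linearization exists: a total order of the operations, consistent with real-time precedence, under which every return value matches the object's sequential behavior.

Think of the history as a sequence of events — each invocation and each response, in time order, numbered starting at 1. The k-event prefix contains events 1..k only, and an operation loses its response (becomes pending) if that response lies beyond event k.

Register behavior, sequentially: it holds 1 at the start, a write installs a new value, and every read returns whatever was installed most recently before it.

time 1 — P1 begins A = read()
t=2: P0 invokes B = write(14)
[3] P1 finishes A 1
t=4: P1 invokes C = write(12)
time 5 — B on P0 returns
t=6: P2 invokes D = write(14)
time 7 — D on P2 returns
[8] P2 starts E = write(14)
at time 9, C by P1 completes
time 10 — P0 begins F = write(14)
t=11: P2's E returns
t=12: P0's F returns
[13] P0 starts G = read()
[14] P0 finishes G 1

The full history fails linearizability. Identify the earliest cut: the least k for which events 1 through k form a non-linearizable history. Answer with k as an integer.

14

one valid order for events 1..13 is A, B, C, D, E, F:
after step 1 (A read() → 1): value 1
after step 2 (B write(14)): value 14
after step 3 (C write(12)): value 12
after step 4 (D write(14)): value 14
after step 5 (E write(14)): value 14
after step 6 (F write(14)): value 14
with event 14 included (G responding at time 14), all real-time-consistent orders fail
sample order A, B, C, D, E, F, G stalls at step 7 — G read() → 1 has no legal effect
sample order A, B, C, D, F, E, G stalls at step 7 — G read() → 1 has no legal effect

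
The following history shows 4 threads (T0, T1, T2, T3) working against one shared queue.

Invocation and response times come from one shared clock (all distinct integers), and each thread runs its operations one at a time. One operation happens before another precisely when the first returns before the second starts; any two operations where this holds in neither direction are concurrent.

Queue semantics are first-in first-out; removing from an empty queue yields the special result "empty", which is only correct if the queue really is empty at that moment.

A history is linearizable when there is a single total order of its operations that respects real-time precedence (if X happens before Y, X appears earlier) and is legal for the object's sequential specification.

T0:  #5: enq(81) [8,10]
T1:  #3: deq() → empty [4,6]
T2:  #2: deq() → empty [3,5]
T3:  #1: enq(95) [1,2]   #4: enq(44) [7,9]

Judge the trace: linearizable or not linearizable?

not linearizable

events 1..5 are fine; event 6 — the response of #3 at time 6 — makes the prefix non-linearizable
real-time-consistent orders of the 3 completed operations: 2 — all fail the queue replay
for example #1, #2, #3 fails at step 2: #2 deq() → empty is not legal there
for example #1, #3, #2 fails at step 2: #3 deq() → empty is not legal there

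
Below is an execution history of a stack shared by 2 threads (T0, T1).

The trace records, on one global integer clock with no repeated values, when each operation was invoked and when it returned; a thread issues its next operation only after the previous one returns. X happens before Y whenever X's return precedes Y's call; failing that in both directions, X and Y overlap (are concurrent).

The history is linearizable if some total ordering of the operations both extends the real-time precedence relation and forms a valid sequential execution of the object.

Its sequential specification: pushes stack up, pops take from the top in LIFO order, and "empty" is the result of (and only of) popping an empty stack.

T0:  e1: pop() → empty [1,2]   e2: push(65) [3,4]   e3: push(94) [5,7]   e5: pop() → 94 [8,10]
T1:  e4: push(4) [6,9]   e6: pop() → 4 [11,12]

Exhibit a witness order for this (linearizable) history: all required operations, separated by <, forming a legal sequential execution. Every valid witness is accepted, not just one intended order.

after step 1 (e1 pop() → empty): stack <>
after step 2 (e2 push(65)): stack <65>
after step 3 (e3 push(94)): stack <65,94>
after step 4 (e5 pop() → 94): stack <65>
after step 5 (e4 push(4)): stack <65,4>
after step 6 (e6 pop() → 4): stack <65>

e1 < e2 < e3 < e5 < e4 < e6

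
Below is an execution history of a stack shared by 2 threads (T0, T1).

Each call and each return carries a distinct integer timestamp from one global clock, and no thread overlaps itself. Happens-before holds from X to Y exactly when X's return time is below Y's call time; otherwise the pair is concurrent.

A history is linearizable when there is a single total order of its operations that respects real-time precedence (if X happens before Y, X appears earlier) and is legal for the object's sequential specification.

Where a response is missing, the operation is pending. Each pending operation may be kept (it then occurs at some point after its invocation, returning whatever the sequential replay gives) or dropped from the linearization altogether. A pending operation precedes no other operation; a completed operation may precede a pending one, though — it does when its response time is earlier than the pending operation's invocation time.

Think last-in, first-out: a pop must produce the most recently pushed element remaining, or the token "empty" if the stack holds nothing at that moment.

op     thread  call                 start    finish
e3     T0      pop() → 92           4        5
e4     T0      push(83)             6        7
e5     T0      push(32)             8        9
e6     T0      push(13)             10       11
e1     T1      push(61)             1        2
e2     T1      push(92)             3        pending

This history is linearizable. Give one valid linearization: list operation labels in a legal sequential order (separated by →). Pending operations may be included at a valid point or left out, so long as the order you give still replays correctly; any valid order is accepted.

e1 → e2 → e3 → e4 → e5 → e6

after step 1 (e1 push(61)): stack <61>
after step 2 (e2 push(92) (pending, included)): stack <61,92>
after step 3 (e3 pop() → 92): stack <61>
after step 4 (e4 push(83)): stack <61,83>
after step 5 (e5 push(32)): stack <61,83,32>
after step 6 (e6 push(13)): stack <61,83,32,13>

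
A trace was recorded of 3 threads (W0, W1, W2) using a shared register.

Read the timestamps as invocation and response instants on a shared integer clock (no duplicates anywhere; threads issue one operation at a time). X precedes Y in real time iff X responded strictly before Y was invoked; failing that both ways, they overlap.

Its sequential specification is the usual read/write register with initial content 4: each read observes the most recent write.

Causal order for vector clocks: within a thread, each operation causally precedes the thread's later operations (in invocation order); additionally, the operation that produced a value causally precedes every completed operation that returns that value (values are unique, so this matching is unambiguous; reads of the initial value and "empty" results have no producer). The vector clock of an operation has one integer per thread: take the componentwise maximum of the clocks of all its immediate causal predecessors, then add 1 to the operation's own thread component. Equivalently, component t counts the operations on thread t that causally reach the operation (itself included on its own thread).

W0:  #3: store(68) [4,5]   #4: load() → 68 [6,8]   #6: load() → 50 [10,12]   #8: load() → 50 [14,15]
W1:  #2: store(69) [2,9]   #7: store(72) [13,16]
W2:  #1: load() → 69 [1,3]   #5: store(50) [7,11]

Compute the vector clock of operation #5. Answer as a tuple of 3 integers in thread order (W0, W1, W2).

(0, 1, 2)

#2, invoked 2, has no incoming edges; only W1's bump applies → (0, 1, 0)
#3, invoked 4, has no incoming edges; only W0's bump applies → (1, 0, 0)
from VC(#2)=(0, 1, 0), #1 (invoked 1) maxes components and bumps W2 → (0, 1, 1)
from VC(#2)=(0, 1, 0), #7 (invoked 13) maxes components and bumps W1 → (0, 2, 0)
from VC(#3)=(1, 0, 0), #4 (invoked 6) maxes components and bumps W0 → (2, 0, 0)
from VC(#1)=(0, 1, 1), #5 (invoked 7) maxes components and bumps W2 → (0, 1, 2)
from VC(#4)=(2, 0, 0), VC(#5)=(0, 1, 2), #6 (invoked 10) maxes components and bumps W0 → (3, 1, 2)
from VC(#5)=(0, 1, 2), VC(#6)=(3, 1, 2), #8 (invoked 14) maxes components and bumps W0 → (4, 1, 2)
target: VC(#5) = (0, 1, 2)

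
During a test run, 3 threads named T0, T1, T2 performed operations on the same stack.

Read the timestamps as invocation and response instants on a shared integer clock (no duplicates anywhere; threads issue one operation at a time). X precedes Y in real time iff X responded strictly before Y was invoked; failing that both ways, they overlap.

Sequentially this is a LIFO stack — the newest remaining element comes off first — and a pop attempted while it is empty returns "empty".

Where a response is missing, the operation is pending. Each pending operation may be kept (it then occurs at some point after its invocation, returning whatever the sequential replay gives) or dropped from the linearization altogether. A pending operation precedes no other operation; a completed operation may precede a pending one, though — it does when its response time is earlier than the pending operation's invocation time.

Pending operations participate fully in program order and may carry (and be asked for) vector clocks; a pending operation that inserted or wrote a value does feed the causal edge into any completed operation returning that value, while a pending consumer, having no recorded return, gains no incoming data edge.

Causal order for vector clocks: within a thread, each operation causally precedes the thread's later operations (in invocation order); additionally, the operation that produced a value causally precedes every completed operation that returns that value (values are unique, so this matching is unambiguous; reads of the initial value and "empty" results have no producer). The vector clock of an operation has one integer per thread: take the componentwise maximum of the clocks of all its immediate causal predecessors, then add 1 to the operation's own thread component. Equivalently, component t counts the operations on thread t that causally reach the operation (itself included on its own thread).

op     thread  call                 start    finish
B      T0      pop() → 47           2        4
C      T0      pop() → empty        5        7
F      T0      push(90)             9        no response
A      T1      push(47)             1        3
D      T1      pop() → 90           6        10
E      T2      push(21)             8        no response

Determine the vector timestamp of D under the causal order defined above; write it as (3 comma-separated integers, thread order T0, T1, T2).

E, invoked 8, has no incoming edges; only T2's bump applies → (0, 0, 1)
A, invoked 1, has no incoming edges; only T1's bump applies → (0, 1, 0)
B, invoked 2, takes VC(A)=(0, 1, 0) under max, adds 1 for T0 → (1, 1, 0)
C, invoked 5, takes VC(B)=(1, 1, 0) under max, adds 1 for T0 → (2, 1, 0)
F, invoked 9, takes VC(C)=(2, 1, 0) under max, adds 1 for T0 → (3, 1, 0)
D, invoked 6, takes VC(A)=(0, 1, 0), VC(F)=(3, 1, 0) under max, adds 1 for T1 → (3, 2, 0)
target: VC(D) = (3, 2, 0)

(3, 2, 0)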